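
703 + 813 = 1516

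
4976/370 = 13 + 83/185 = 13.45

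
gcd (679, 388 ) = 97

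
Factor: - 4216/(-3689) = 8/7 =2^3 * 7^(-1 ) 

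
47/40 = 1+7/40 = 1.18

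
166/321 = 166/321 = 0.52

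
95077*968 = 92034536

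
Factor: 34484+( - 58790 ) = - 2^1*3^1*4051^1 = - 24306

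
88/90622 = 44/45311 = 0.00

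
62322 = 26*2397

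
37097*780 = 28935660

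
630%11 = 3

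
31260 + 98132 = 129392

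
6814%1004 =790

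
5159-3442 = 1717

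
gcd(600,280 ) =40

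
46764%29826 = 16938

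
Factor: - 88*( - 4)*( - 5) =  - 2^5*5^1*11^1= - 1760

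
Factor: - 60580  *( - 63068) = 3820659440 = 2^4 * 5^1*13^1* 233^1*15767^1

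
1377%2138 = 1377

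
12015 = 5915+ 6100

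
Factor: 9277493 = 397^1 * 23369^1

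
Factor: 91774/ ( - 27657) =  - 2^1  *3^( - 2 )* 7^(-1 ) * 439^( - 1)*45887^1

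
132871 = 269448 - 136577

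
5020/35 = 1004/7 = 143.43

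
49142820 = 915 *53708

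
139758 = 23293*6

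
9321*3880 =36165480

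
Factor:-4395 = -3^1*5^1*293^1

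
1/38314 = 1/38314 = 0.00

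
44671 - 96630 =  -51959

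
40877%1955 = 1777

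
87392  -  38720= 48672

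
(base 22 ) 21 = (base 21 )23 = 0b101101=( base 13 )36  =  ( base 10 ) 45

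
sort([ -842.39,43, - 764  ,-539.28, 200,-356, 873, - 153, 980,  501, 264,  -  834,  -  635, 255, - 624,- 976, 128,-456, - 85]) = [ - 976, - 842.39, - 834, - 764,-635, - 624, - 539.28, - 456, - 356, - 153, - 85, 43,128, 200, 255, 264, 501,873,980 ]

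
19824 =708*28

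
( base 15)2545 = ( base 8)17404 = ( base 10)7940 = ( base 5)223230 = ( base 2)1111100000100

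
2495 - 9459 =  - 6964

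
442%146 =4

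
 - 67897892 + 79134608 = 11236716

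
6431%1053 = 113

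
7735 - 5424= 2311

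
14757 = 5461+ 9296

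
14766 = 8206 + 6560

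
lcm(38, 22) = 418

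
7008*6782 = 47528256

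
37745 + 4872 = 42617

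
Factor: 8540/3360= 61/24 = 2^( - 3)*3^( - 1) * 61^1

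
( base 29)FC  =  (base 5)3242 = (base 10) 447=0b110111111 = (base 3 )121120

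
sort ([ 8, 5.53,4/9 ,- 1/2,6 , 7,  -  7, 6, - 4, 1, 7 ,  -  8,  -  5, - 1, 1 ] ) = [ - 8, - 7, - 5, - 4, - 1, - 1/2, 4/9, 1,1, 5.53 , 6,6,  7, 7 , 8]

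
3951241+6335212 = 10286453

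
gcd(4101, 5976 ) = 3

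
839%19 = 3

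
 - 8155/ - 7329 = 1  +  118/1047 =1.11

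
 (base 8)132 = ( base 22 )42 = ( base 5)330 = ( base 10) 90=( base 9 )110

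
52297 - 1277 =51020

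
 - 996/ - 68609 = 996/68609 = 0.01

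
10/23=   10/23 = 0.43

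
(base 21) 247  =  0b1111001101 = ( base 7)2560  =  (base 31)10c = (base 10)973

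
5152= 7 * 736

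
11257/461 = 24 + 193/461 = 24.42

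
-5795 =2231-8026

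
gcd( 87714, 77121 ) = 99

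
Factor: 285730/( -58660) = -2^(-1 )*7^( - 1 )*419^( - 1)*28573^1 =-28573/5866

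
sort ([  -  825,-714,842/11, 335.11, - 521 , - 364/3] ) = [ - 825 ,-714, - 521, - 364/3,842/11,335.11]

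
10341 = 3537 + 6804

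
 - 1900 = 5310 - 7210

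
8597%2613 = 758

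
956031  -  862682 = 93349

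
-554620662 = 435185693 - 989806355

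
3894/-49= -3894/49 =- 79.47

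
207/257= 207/257 = 0.81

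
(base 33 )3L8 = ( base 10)3968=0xf80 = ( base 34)3EO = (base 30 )4C8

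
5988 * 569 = 3407172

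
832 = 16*52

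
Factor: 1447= 1447^1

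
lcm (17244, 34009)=1224324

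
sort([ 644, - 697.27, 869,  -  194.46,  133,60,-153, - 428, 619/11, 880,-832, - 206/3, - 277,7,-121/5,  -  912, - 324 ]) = [ -912,-832, - 697.27, -428, - 324,-277 ,- 194.46, - 153,-206/3, - 121/5,7, 619/11, 60,  133, 644, 869, 880 ] 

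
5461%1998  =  1465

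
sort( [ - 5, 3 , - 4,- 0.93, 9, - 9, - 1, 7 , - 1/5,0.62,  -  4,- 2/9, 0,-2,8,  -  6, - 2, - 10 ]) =[ - 10,  -  9, - 6,-5, - 4, - 4,-2,-2, - 1, - 0.93, - 2/9 , - 1/5,0, 0.62, 3, 7, 8,9] 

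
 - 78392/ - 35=78392/35=2239.77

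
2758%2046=712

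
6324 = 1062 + 5262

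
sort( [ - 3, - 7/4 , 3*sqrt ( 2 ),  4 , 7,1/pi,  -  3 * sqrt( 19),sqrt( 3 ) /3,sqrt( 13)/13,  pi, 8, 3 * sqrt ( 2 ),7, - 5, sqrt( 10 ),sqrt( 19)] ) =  [-3*sqrt(19 ), - 5 , - 3 , - 7/4, sqrt( 13)/13,  1/pi,sqrt( 3) /3, pi,  sqrt(10 ),4, 3 * sqrt( 2 ),3*sqrt( 2 ), sqrt( 19 ),7,7,  8 ] 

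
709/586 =709/586  =  1.21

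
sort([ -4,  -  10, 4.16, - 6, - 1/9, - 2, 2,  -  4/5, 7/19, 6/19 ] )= [ - 10, - 6, - 4, - 2,-4/5,-1/9, 6/19, 7/19,2, 4.16 ] 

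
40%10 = 0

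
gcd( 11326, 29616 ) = 2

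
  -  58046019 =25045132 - 83091151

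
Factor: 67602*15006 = 1014435612  =  2^2 * 3^2*19^1*  41^1*61^1*593^1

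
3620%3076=544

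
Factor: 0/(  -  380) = 0^1 = 0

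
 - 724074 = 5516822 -6240896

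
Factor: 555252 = 2^2 * 3^1 * 46271^1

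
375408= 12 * 31284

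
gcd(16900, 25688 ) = 676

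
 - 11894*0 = 0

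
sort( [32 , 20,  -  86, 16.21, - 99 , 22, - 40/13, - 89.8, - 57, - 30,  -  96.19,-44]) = [ - 99,-96.19, - 89.8,- 86,-57, - 44, - 30, - 40/13 , 16.21, 20, 22, 32]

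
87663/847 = 87663/847 = 103.50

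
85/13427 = 85/13427 = 0.01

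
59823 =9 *6647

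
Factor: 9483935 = 5^1*23^1*82469^1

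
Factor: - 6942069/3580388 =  - 2^ (  -  2)* 3^2*7^(-1) * 17^3 * 71^( - 1)*157^1*1801^( - 1)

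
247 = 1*247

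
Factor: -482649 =- 3^1*160883^1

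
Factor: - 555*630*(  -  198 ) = 69230700 = 2^2*3^5*5^2* 7^1*11^1*37^1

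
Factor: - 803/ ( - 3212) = 1/4 = 2^( - 2)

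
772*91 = 70252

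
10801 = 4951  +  5850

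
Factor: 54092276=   2^2*7^2 * 275981^1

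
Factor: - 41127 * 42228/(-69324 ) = 3^3*17^1*23^1*53^( - 1) * 109^( - 1 )*13709^1=144725913/5777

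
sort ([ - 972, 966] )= [ - 972, 966]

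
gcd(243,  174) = 3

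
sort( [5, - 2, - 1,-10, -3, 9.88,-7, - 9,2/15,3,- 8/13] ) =[ - 10 , - 9, - 7,  -  3,- 2, - 1, - 8/13,2/15, 3, 5, 9.88]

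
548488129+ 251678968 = 800167097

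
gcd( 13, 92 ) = 1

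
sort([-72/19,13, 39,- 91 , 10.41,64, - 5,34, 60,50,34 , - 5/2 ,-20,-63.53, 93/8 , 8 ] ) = [ - 91 ,-63.53, - 20, - 5,-72/19, - 5/2, 8  ,  10.41,  93/8, 13, 34,34,39, 50 , 60, 64] 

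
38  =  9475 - 9437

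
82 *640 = 52480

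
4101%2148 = 1953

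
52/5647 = 52/5647=0.01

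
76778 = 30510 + 46268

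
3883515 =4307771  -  424256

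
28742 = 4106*7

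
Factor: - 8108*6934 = - 56220872 = -2^3*2027^1*3467^1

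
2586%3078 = 2586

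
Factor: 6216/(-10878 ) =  - 2^2*7^( - 1 )  =  - 4/7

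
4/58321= 4/58321  =  0.00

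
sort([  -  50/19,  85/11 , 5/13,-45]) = [  -  45,- 50/19, 5/13, 85/11] 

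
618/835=618/835  =  0.74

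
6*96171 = 577026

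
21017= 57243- 36226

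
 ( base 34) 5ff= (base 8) 14241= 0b1100010100001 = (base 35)555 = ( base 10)6305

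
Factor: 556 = 2^2*139^1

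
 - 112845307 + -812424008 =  -925269315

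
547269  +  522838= 1070107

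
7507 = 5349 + 2158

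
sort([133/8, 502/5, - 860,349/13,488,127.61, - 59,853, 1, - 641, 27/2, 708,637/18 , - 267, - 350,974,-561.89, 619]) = [ - 860, - 641, - 561.89,  -  350,-267,  -  59,1, 27/2, 133/8, 349/13, 637/18 , 502/5,127.61,488,  619, 708, 853, 974]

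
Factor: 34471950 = 2^1*3^1 * 5^2*229813^1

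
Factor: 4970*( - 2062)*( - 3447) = 2^2*3^2*5^1*7^1*71^1*383^1*1031^1 = 35325338580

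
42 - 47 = -5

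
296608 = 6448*46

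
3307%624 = 187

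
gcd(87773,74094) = 1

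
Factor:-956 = -2^2*239^1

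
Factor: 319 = 11^1*29^1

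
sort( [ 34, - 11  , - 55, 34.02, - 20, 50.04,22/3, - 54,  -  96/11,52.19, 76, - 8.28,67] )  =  [ - 55, - 54, - 20, - 11, - 96/11,-8.28 , 22/3,34,34.02,50.04, 52.19, 67,76 ] 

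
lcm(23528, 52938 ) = 211752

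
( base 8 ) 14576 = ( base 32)6BU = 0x197e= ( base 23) c7h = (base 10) 6526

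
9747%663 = 465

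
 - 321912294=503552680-825464974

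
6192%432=144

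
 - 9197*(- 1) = 9197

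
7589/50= 151 + 39/50 = 151.78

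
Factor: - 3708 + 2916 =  - 2^3* 3^2*11^1  =  - 792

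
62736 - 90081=-27345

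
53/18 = 53/18=2.94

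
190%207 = 190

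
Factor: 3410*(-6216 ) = - 21196560 = -2^4*3^1*5^1*7^1*11^1*31^1*37^1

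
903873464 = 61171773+842701691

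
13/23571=13/23571 = 0.00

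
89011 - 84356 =4655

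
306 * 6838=2092428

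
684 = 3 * 228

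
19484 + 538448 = 557932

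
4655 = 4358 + 297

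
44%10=4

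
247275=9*27475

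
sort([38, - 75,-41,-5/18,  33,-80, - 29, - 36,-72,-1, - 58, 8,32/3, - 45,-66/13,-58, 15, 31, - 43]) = [-80, - 75, - 72, - 58,  -  58,-45, -43, - 41, - 36, - 29, - 66/13,-1,-5/18,8,32/3,15,31, 33,38 ] 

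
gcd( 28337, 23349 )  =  43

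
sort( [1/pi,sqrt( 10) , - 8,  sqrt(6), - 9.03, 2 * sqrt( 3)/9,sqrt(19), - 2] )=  [- 9.03,- 8,-2,1/pi, 2 * sqrt(3 ) /9, sqrt(6 ),sqrt( 10 ),sqrt(19 )] 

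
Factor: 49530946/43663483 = 2^1*41^(-1 )*79^1  *97^ ( - 1 )*227^1*1381^1*10979^( -1)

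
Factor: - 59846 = - 2^1*23^1*1301^1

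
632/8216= 1/13 =0.08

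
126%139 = 126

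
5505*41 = 225705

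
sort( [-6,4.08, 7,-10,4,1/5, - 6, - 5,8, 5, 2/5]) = [ - 10 ,-6,-6,-5, 1/5,2/5, 4, 4.08, 5 , 7,8 ]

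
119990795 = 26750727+93240068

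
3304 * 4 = 13216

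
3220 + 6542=9762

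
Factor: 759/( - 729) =-3^( - 5)*11^1*23^1 = - 253/243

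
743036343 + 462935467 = 1205971810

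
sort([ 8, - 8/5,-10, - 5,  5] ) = [ - 10, - 5, - 8/5, 5 , 8] 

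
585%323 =262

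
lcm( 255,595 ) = 1785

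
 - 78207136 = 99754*(-784) 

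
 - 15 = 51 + -66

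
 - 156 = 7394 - 7550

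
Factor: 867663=3^2 * 17^1 * 53^1*107^1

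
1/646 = 1/646  =  0.00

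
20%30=20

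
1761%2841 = 1761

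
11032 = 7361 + 3671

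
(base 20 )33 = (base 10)63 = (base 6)143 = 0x3f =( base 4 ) 333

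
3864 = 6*644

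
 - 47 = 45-92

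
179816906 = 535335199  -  355518293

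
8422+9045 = 17467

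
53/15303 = 53/15303 = 0.00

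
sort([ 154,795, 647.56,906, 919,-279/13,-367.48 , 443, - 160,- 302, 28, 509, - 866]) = [ - 866 , - 367.48, - 302,-160, - 279/13, 28,154,443, 509, 647.56, 795, 906,919 ] 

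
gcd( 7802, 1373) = 1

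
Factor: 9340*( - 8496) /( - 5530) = 7935264/553 = 2^5 * 3^2*7^ ( - 1)*59^1*79^( - 1)*467^1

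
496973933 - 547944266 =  - 50970333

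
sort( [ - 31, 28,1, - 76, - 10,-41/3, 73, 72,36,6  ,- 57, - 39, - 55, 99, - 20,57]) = [  -  76, - 57 , - 55, - 39, - 31, - 20 ,  -  41/3, - 10,1,6,28, 36,57,72,73,99 ]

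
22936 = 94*244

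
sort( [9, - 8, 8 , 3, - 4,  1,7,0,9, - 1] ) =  [ - 8,- 4 , - 1 , 0 , 1,3,  7 , 8 , 9, 9] 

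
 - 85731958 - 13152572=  - 98884530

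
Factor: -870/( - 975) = 58/65 = 2^1*5^(-1) * 13^(-1)*29^1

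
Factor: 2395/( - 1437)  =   - 5/3 = -3^( - 1 )*5^1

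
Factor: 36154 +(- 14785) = 3^1*17^1*419^1 = 21369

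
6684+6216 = 12900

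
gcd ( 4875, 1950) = 975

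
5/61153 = 5/61153 =0.00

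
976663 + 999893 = 1976556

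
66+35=101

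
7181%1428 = 41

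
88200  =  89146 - 946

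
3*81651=244953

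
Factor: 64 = 2^6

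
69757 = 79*883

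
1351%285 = 211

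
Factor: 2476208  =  2^4*7^1 * 22109^1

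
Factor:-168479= -331^1*509^1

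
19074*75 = 1430550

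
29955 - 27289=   2666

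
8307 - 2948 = 5359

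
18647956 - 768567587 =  - 749919631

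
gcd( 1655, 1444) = 1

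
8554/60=142+17/30 = 142.57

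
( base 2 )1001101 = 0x4D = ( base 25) 32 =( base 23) 38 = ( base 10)77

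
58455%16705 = 8340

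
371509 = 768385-396876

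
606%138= 54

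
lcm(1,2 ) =2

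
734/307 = 734/307 = 2.39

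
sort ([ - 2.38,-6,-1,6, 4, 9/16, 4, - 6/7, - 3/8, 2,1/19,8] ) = [ - 6,  -  2.38, - 1,-6/7, - 3/8,1/19,9/16,2,  4,  4,6, 8 ] 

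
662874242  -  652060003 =10814239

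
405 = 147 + 258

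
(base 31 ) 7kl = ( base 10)7368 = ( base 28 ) 9B4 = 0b1110011001000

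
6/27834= 1/4639= 0.00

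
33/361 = 33/361 = 0.09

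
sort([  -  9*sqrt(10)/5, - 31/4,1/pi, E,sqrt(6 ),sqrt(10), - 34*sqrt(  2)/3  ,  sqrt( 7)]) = [ - 34*sqrt(2 ) /3,  -  31/4 , - 9*sqrt(10)/5, 1/pi,sqrt(6 ),sqrt(7 ),  E, sqrt( 10 )]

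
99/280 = 99/280 = 0.35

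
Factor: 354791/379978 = 2^ ( - 1)*189989^(  -  1 )*354791^1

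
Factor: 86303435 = 5^1*17260687^1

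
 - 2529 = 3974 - 6503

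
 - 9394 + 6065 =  - 3329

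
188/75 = 2  +  38/75 = 2.51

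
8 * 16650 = 133200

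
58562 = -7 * ( - 8366)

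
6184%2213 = 1758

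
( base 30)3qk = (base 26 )54g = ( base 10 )3500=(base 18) ae8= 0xDAC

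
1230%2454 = 1230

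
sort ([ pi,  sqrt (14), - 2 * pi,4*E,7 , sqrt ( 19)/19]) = [  -  2*pi, sqrt(19 ) /19 , pi, sqrt(14) , 7 , 4*E] 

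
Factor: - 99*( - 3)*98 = 2^1*3^3*7^2*11^1 = 29106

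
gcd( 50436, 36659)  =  1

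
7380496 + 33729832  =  41110328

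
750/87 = 250/29 = 8.62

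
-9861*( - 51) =502911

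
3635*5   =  18175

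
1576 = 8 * 197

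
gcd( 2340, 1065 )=15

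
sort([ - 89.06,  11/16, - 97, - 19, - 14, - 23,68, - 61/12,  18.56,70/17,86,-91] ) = [- 97, - 91,-89.06, - 23, - 19, - 14, - 61/12, 11/16,70/17,18.56, 68 , 86 ]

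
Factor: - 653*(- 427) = 7^1*61^1*653^1 = 278831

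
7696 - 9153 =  - 1457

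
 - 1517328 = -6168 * 246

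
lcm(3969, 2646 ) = 7938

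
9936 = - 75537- - 85473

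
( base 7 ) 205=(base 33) 34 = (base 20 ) 53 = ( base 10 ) 103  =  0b1100111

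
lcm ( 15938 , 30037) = 780962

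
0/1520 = 0 = 0.00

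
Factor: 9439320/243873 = 2^3*3^ (-1)*5^1*7^(-3)*11^1*79^( - 1 )*7151^1 = 3146440/81291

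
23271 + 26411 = 49682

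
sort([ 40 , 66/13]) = [66/13,40 ]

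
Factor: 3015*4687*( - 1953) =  - 27598438665 = -3^4*5^1*7^1*31^1 *43^1*67^1*109^1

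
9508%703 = 369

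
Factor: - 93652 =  - 2^2*13^1*1801^1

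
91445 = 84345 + 7100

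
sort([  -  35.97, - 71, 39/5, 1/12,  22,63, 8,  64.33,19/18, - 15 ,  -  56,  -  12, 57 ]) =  [ - 71,- 56, - 35.97 ,-15,  -  12, 1/12, 19/18,39/5, 8, 22,  57,63, 64.33]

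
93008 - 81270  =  11738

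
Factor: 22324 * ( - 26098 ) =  - 582611752 = - 2^3*5581^1 * 13049^1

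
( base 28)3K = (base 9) 125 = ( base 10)104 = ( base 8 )150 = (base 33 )35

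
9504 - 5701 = 3803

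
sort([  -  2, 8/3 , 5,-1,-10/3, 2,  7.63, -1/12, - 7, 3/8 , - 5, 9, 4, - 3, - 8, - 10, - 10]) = [ - 10, - 10, - 8, - 7, - 5, - 10/3, - 3 , - 2, - 1, - 1/12, 3/8, 2, 8/3, 4, 5,7.63 , 9 ] 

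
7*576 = 4032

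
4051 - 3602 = 449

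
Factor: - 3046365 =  - 3^2*5^1 * 7^1*19^1*509^1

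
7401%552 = 225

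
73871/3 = 24623 + 2/3 = 24623.67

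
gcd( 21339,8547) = 3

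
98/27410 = 49/13705= 0.00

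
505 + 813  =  1318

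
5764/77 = 524/7=74.86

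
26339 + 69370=95709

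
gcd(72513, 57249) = 9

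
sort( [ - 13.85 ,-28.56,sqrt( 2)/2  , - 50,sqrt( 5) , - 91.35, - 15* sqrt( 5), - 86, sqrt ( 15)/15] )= [ - 91.35 , - 86, - 50 , - 15 * sqrt ( 5) , - 28.56,-13.85,  sqrt( 15) /15 , sqrt( 2)/2, sqrt( 5)] 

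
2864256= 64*44754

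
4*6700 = 26800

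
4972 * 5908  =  29374576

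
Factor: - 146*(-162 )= 2^2*3^4* 73^1 = 23652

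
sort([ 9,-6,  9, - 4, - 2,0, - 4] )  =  [  -  6,  -  4, - 4, - 2,0,  9,  9 ] 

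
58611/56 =1046 + 5/8 = 1046.62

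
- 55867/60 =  - 932 + 53/60 = - 931.12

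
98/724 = 49/362 = 0.14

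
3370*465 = 1567050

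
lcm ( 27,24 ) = 216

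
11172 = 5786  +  5386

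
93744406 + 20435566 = 114179972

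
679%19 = 14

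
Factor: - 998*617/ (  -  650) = 307883/325 =5^ ( - 2 )*13^(- 1)*499^1*617^1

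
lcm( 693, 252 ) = 2772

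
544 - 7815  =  -7271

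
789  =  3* 263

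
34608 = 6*5768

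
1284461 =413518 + 870943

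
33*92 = 3036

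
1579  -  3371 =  - 1792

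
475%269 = 206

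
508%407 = 101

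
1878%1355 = 523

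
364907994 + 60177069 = 425085063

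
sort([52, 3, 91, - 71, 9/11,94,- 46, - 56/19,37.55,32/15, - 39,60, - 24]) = [ - 71, - 46, - 39,-24, - 56/19,9/11,32/15,3,37.55,52,60,91,94] 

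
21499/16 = 21499/16= 1343.69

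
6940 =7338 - 398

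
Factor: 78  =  2^1*3^1*13^1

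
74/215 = 74/215 = 0.34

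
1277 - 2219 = - 942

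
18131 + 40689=58820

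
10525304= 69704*151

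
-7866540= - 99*79460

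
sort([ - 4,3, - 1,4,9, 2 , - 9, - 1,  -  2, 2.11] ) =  [ - 9, - 4 , - 2, - 1, - 1,2 , 2.11,3,4 , 9] 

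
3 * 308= 924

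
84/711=28/237 = 0.12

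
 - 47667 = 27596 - 75263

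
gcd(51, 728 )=1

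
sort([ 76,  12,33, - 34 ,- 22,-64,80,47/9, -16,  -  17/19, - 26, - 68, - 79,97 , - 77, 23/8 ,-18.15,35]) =[  -  79, - 77, - 68 , - 64, - 34,  -  26, - 22,-18.15, - 16,- 17/19,23/8,47/9,12,33,35,76,80,97 ] 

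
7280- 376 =6904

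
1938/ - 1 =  - 1938/1 = - 1938.00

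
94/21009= 2/447 = 0.00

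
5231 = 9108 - 3877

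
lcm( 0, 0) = 0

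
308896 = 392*788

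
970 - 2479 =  - 1509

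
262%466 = 262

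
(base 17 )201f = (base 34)8hw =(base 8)23202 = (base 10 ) 9858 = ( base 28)CG2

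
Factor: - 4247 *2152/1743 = -9139544/1743 = -2^3*3^( - 1)*7^( - 1 )*31^1 * 83^(-1 )*137^1 * 269^1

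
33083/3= 11027 + 2/3 = 11027.67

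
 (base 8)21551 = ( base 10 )9065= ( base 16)2369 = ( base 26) dah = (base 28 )BFL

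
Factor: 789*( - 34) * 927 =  - 2^1 * 3^3*17^1* 103^1 *263^1 = - 24867702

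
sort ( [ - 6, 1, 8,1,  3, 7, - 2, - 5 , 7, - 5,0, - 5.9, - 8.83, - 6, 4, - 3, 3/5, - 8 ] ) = [ - 8.83, - 8, - 6, - 6,-5.9, - 5, - 5, - 3, - 2,0,3/5, 1,  1 , 3,4, 7, 7, 8]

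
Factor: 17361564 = 2^2*3^1 * 11^3*1087^1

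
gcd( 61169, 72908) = 1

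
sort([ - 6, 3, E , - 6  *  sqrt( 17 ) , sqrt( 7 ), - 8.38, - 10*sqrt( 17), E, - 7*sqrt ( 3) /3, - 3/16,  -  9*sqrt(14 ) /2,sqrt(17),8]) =[- 10*sqrt(17),-6*sqrt (17), - 9*sqrt (14 )/2, - 8.38, - 6, - 7* sqrt( 3) /3, - 3/16 , sqrt( 7),  E,E,  3, sqrt( 17), 8 ]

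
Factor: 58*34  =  1972 = 2^2 * 17^1 * 29^1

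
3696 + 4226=7922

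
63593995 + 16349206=79943201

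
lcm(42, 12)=84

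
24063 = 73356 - 49293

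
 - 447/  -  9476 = 447/9476 = 0.05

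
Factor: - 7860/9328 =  - 1965/2332 = - 2^( - 2 )*3^1 * 5^1*11^( - 1 )*53^( - 1 )*131^1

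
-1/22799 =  - 1 + 22798/22799 = - 0.00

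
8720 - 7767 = 953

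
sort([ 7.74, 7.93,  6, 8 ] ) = [6, 7.74,7.93,  8] 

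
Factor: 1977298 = 2^1*988649^1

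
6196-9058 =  - 2862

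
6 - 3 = 3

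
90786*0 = 0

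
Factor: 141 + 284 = 5^2*17^1 = 425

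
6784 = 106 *64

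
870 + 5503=6373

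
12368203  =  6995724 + 5372479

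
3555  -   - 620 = 4175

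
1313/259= 5  +  18/259 = 5.07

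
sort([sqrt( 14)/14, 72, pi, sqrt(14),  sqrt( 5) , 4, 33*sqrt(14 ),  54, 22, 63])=[ sqrt (14 ) /14, sqrt(5 ), pi,sqrt ( 14), 4, 22,54,63, 72 , 33*sqrt(14 ) ] 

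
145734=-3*( - 48578)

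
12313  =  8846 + 3467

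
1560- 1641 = - 81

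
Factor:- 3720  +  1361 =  - 7^1*337^1 = - 2359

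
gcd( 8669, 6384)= 1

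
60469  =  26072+34397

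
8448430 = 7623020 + 825410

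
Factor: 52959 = 3^1*127^1*139^1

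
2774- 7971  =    -  5197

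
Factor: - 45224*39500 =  - 2^5*5^3*79^1*5653^1= -  1786348000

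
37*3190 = 118030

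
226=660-434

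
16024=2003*8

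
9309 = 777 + 8532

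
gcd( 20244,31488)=12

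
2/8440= 1/4220 = 0.00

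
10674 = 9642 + 1032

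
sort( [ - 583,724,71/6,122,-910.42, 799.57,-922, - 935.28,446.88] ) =[-935.28,-922 ,-910.42,-583,71/6,122,446.88,724,  799.57]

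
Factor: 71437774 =2^1 *17^1*2101111^1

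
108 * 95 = 10260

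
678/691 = 678/691 =0.98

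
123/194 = 123/194 = 0.63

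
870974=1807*482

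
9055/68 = 133 + 11/68  =  133.16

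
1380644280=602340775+778303505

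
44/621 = 44/621 = 0.07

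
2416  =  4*604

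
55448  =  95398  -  39950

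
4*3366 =13464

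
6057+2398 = 8455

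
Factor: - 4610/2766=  -3^( -1) * 5^1  =  - 5/3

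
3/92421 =1/30807 = 0.00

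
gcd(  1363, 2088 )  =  29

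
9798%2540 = 2178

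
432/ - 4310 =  - 1 + 1939/2155 = - 0.10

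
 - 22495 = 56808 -79303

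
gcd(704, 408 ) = 8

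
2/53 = 2/53 =0.04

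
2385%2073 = 312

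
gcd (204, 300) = 12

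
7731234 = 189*40906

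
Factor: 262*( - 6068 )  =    -  2^3 *37^1*41^1*131^1 = -1589816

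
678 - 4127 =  - 3449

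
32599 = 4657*7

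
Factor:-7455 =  - 3^1*5^1*7^1*71^1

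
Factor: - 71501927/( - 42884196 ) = 2^( - 2) * 3^( - 1 ) * 7^2 * 41^(  -  1 )*83^1* 101^( - 1)*863^( - 1)*17581^1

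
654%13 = 4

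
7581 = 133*57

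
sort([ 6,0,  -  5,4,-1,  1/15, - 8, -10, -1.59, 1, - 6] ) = [-10,  -  8, - 6, - 5, - 1.59,-1,0,1/15,1,  4,6]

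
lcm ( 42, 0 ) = 0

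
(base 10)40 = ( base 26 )1e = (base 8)50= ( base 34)16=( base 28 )1c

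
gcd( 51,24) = 3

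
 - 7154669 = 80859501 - 88014170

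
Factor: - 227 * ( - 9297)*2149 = 3^2 * 7^1 * 227^1* 307^1 * 1033^1 = 4535290431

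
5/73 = 5/73 = 0.07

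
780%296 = 188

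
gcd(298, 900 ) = 2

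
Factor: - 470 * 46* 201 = -2^2*3^1*5^1*23^1 * 47^1*67^1= - 4345620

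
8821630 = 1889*4670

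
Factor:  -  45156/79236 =-3^( - 1 )* 31^(-1)*53^1=-53/93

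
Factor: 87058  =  2^1*19^1*29^1 *79^1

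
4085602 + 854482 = 4940084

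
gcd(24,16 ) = 8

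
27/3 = 9  =  9.00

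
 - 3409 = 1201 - 4610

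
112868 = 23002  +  89866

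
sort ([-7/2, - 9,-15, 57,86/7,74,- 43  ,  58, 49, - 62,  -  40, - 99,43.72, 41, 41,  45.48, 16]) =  [ - 99,-62, - 43,-40, - 15,  -  9, -7/2, 86/7, 16,41, 41, 43.72, 45.48, 49 , 57 , 58, 74 ] 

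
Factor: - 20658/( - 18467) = 2^1*3^1*11^1*59^( - 1) = 66/59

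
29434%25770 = 3664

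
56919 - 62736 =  - 5817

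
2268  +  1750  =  4018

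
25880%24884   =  996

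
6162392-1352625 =4809767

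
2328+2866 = 5194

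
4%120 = 4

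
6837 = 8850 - 2013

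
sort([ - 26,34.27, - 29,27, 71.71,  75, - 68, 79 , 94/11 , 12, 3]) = [- 68 ,-29,-26,3 , 94/11,  12 , 27, 34.27 , 71.71 , 75,  79 ]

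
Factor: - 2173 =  - 41^1*53^1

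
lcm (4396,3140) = 21980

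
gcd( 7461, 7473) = 3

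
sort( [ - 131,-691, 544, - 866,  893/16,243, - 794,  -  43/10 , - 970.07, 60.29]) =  [ - 970.07, - 866, - 794, - 691, - 131, - 43/10,893/16,  60.29,243,544 ] 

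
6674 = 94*71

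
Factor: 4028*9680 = 38991040 = 2^6*5^1*11^2*19^1  *  53^1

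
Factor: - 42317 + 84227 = 2^1*3^1*5^1*11^1*127^1  =  41910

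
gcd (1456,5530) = 14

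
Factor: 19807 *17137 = 339432559 = 29^1*683^1*17137^1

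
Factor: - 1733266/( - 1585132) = 2^( - 1)*19^( - 1 )*47^1*18439^1*20857^(- 1 ) = 866633/792566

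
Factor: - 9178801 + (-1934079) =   -  2^4*5^1*31^1*4481^1 = -  11112880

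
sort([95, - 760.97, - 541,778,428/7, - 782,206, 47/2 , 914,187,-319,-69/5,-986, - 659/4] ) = [ - 986,  -  782,  -  760.97,-541,-319,-659/4, - 69/5,47/2, 428/7,95,187,206,778,914]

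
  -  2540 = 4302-6842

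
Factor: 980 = 2^2* 5^1*7^2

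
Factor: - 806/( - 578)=403/289 = 13^1*17^(-2)*31^1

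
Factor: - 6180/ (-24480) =2^( - 3 )*3^(-1)*17^( - 1 )*103^1=103/408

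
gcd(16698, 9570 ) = 66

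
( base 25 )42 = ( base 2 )1100110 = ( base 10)102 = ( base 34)30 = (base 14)74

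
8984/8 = 1123 = 1123.00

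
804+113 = 917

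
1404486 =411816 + 992670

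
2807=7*401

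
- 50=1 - 51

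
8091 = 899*9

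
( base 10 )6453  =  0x1935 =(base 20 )G2D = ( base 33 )5UI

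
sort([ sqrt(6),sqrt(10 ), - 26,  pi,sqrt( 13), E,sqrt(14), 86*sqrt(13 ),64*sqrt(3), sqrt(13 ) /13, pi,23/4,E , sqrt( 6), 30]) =[-26, sqrt(13 ) /13,sqrt ( 6),sqrt (6),E, E,pi,pi,sqrt (10) , sqrt( 13)  ,  sqrt(14)  ,  23/4,30, 64 * sqrt(3),86 * sqrt(13)]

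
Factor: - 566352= - 2^4*3^4*19^1*23^1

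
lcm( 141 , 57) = 2679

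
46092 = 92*501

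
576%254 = 68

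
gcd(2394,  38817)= 171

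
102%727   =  102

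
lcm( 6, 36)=36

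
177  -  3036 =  - 2859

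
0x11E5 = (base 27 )67i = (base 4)1013211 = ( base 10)4581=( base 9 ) 6250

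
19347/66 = 293 + 3/22= 293.14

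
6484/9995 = 6484/9995 =0.65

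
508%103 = 96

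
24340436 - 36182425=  - 11841989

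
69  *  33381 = 2303289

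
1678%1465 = 213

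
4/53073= 4/53073 =0.00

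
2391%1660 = 731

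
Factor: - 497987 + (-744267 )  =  -1242254 = - 2^1 * 13^1*47779^1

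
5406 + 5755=11161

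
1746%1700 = 46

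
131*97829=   12815599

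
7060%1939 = 1243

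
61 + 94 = 155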